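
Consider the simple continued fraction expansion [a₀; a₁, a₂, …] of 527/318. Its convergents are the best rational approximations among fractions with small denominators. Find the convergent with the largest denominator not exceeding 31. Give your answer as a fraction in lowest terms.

5/3

List convergents until the denominator exceeds the bound:
a_0 = 1: 1/1  (≤ bound)
a_1 = 1: 2/1  (≤ bound)
a_2 = 1: 3/2  (≤ bound)
a_3 = 1: 5/3  (≤ bound)
a_4 = 11: 58/35  (> 31, stop)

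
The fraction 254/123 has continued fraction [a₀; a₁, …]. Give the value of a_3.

1

254 ÷ 123 → quotient 2, remainder 8
123 ÷ 8 → quotient 15, remainder 3
8 ÷ 3 → quotient 2, remainder 2
3 ÷ 2 → quotient 1, remainder 1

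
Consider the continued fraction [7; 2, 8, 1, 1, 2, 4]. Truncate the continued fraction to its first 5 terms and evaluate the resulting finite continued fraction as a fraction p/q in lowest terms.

269/36

Start with 1.
1 + 1/(1/1) = 1 + 1/1 = 2/1
8 + 1/(2/1) = 8 + 1/2 = 17/2
2 + 1/(17/2) = 2 + 2/17 = 36/17
7 + 1/(36/17) = 7 + 17/36 = 269/36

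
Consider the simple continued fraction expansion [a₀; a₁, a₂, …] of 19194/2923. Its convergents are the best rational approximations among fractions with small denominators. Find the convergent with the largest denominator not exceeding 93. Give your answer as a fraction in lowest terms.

197/30

List convergents until the denominator exceeds the bound:
a_0 = 6: 6/1  (≤ bound)
a_1 = 1: 7/1  (≤ bound)
a_2 = 1: 13/2  (≤ bound)
a_3 = 3: 46/7  (≤ bound)
a_4 = 3: 151/23  (≤ bound)
a_5 = 1: 197/30  (≤ bound)
a_6 = 8: 1727/263  (> 93, stop)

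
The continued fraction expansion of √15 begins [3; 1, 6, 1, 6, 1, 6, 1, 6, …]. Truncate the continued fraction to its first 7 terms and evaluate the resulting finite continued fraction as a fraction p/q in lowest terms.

1677/433

Collapse the nested fraction from the inside out:
Start with 6.
1 + 1/(6/1) = 1 + 1/6 = 7/6
6 + 1/(7/6) = 6 + 6/7 = 48/7
1 + 1/(48/7) = 1 + 7/48 = 55/48
6 + 1/(55/48) = 6 + 48/55 = 378/55
1 + 1/(378/55) = 1 + 55/378 = 433/378
3 + 1/(433/378) = 3 + 378/433 = 1677/433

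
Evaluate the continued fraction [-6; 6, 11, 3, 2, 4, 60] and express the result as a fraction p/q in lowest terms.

-748967/128341

Use the convergent recurrence hₖ = aₖ·hₖ₋₁ + hₖ₋₂ (and likewise for the denominators kₖ):
a_0 = -6: -6/1
a_1 = 6: -35/6
a_2 = 11: -391/67
a_3 = 3: -1208/207
a_4 = 2: -2807/481
a_5 = 4: -12436/2131
a_6 = 60: -748967/128341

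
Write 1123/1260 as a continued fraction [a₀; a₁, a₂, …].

[0; 1, 8, 5, 13, 2]

1123 ÷ 1260 → quotient 0, remainder 1123
1260 ÷ 1123 → quotient 1, remainder 137
1123 ÷ 137 → quotient 8, remainder 27
137 ÷ 27 → quotient 5, remainder 2
27 ÷ 2 → quotient 13, remainder 1
2 ÷ 1 → quotient 2, remainder 0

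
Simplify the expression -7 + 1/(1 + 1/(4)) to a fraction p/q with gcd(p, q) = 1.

-31/5

Start with 4.
1 + 1/(4/1) = 1 + 1/4 = 5/4
-7 + 1/(5/4) = -7 + 4/5 = -31/5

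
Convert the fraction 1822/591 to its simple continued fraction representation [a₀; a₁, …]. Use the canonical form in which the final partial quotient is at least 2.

1822 ÷ 591 → quotient 3, remainder 49
591 ÷ 49 → quotient 12, remainder 3
49 ÷ 3 → quotient 16, remainder 1
3 ÷ 1 → quotient 3, remainder 0

[3; 12, 16, 3]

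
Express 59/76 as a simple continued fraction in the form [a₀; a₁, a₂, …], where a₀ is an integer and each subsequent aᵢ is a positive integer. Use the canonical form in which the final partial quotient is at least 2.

[0; 1, 3, 2, 8]

59 = 0·76 + 59, so a_0 = 0
76 = 1·59 + 17, so a_1 = 1
59 = 3·17 + 8, so a_2 = 3
17 = 2·8 + 1, so a_3 = 2
8 = 8·1 + 0, so a_4 = 8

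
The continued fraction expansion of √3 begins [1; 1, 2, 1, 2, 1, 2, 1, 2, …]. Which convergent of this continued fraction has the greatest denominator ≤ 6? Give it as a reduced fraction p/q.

a_0 = 1: 1/1  (≤ bound)
a_1 = 1: 2/1  (≤ bound)
a_2 = 2: 5/3  (≤ bound)
a_3 = 1: 7/4  (≤ bound)
a_4 = 2: 19/11  (> 6, stop)

7/4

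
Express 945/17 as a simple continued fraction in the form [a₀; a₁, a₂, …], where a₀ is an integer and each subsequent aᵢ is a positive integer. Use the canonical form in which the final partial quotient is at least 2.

[55; 1, 1, 2, 3]

⌊945/17⌋ = 55, remainder 10
⌊17/10⌋ = 1, remainder 7
⌊10/7⌋ = 1, remainder 3
⌊7/3⌋ = 2, remainder 1
⌊3/1⌋ = 3, remainder 0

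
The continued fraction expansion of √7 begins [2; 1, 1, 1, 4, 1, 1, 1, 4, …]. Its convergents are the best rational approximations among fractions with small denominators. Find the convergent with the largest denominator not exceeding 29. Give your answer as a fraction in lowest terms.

a_0 = 2: 2/1  (≤ bound)
a_1 = 1: 3/1  (≤ bound)
a_2 = 1: 5/2  (≤ bound)
a_3 = 1: 8/3  (≤ bound)
a_4 = 4: 37/14  (≤ bound)
a_5 = 1: 45/17  (≤ bound)
a_6 = 1: 82/31  (> 29, stop)

45/17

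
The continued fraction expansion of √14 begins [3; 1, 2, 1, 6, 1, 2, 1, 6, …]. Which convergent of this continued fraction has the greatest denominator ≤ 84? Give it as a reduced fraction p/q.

a_0 = 3: 3/1  (≤ bound)
a_1 = 1: 4/1  (≤ bound)
a_2 = 2: 11/3  (≤ bound)
a_3 = 1: 15/4  (≤ bound)
a_4 = 6: 101/27  (≤ bound)
a_5 = 1: 116/31  (≤ bound)
a_6 = 2: 333/89  (> 84, stop)

116/31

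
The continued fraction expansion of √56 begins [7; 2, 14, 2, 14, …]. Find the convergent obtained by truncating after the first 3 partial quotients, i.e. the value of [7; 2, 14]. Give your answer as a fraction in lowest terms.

217/29

a_0 = 7: 7/1
a_1 = 2: 15/2
a_2 = 14: 217/29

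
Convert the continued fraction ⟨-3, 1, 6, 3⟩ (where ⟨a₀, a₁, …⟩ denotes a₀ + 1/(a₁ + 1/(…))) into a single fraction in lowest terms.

-47/22

Collapse the nested fraction from the inside out:
Start with 3.
6 + 1/(3/1) = 6 + 1/3 = 19/3
1 + 1/(19/3) = 1 + 3/19 = 22/19
-3 + 1/(22/19) = -3 + 19/22 = -47/22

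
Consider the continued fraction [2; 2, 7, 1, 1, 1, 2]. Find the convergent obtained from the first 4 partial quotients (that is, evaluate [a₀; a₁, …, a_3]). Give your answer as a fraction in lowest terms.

Starting at the tail and folding back:
Start with 1.
7 + 1/(1/1) = 7 + 1/1 = 8/1
2 + 1/(8/1) = 2 + 1/8 = 17/8
2 + 1/(17/8) = 2 + 8/17 = 42/17

42/17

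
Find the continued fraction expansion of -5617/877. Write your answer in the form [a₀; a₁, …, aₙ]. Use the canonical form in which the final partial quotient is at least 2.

[-7; 1, 1, 2, 7, 1, 20]

-5617 = -7·877 + 522, so a_0 = -7
877 = 1·522 + 355, so a_1 = 1
522 = 1·355 + 167, so a_2 = 1
355 = 2·167 + 21, so a_3 = 2
167 = 7·21 + 20, so a_4 = 7
21 = 1·20 + 1, so a_5 = 1
20 = 20·1 + 0, so a_6 = 20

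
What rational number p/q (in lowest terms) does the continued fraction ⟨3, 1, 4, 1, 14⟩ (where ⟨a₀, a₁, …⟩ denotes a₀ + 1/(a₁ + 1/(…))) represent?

341/89

Starting at the tail and folding back:
Start with 14.
1 + 1/(14/1) = 1 + 1/14 = 15/14
4 + 1/(15/14) = 4 + 14/15 = 74/15
1 + 1/(74/15) = 1 + 15/74 = 89/74
3 + 1/(89/74) = 3 + 74/89 = 341/89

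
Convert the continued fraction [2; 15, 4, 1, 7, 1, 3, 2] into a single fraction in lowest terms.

12124/5869

a_0 = 2: 2/1
a_1 = 15: 31/15
a_2 = 4: 126/61
a_3 = 1: 157/76
a_4 = 7: 1225/593
a_5 = 1: 1382/669
a_6 = 3: 5371/2600
a_7 = 2: 12124/5869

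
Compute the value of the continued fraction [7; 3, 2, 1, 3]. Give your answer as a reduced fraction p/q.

a_0 = 7: 7/1
a_1 = 3: 22/3
a_2 = 2: 51/7
a_3 = 1: 73/10
a_4 = 3: 270/37

270/37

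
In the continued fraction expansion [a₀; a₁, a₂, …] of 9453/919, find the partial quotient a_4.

3

⌊9453/919⌋ = 10, remainder 263
⌊919/263⌋ = 3, remainder 130
⌊263/130⌋ = 2, remainder 3
⌊130/3⌋ = 43, remainder 1
⌊3/1⌋ = 3, remainder 0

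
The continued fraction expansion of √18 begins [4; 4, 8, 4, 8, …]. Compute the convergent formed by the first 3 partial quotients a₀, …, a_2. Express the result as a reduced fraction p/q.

Compute successive convergents:
a_0 = 4: 4/1
a_1 = 4: 17/4
a_2 = 8: 140/33

140/33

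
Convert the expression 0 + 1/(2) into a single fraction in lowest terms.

Compute successive convergents:
a_0 = 0: 0/1
a_1 = 2: 1/2

1/2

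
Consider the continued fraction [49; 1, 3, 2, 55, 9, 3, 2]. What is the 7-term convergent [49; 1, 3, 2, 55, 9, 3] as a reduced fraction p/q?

a_0 = 49: 49/1
a_1 = 1: 50/1
a_2 = 3: 199/4
a_3 = 2: 448/9
a_4 = 55: 24839/499
a_5 = 9: 223999/4500
a_6 = 3: 696836/13999

696836/13999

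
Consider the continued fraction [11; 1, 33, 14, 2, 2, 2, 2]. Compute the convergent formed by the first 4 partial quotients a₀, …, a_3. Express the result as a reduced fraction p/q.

5710/477

Work from the innermost term outward:
Start with 14.
33 + 1/(14/1) = 33 + 1/14 = 463/14
1 + 1/(463/14) = 1 + 14/463 = 477/463
11 + 1/(477/463) = 11 + 463/477 = 5710/477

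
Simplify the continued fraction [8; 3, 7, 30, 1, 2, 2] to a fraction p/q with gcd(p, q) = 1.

39520/4751

Collapse the nested fraction from the inside out:
Start with 2.
2 + 1/(2/1) = 2 + 1/2 = 5/2
1 + 1/(5/2) = 1 + 2/5 = 7/5
30 + 1/(7/5) = 30 + 5/7 = 215/7
7 + 1/(215/7) = 7 + 7/215 = 1512/215
3 + 1/(1512/215) = 3 + 215/1512 = 4751/1512
8 + 1/(4751/1512) = 8 + 1512/4751 = 39520/4751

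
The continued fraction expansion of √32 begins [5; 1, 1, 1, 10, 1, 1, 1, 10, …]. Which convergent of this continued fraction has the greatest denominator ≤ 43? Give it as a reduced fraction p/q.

198/35

List convergents until the denominator exceeds the bound:
a_0 = 5: 5/1  (≤ bound)
a_1 = 1: 6/1  (≤ bound)
a_2 = 1: 11/2  (≤ bound)
a_3 = 1: 17/3  (≤ bound)
a_4 = 10: 181/32  (≤ bound)
a_5 = 1: 198/35  (≤ bound)
a_6 = 1: 379/67  (> 43, stop)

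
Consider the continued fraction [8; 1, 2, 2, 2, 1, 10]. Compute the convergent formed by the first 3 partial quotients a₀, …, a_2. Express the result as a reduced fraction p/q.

26/3

a_0 = 8: 8/1
a_1 = 1: 9/1
a_2 = 2: 26/3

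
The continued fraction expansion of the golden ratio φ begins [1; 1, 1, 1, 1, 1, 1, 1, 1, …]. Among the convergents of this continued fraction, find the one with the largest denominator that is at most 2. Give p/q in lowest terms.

3/2

List convergents until the denominator exceeds the bound:
a_0 = 1: 1/1  (≤ bound)
a_1 = 1: 2/1  (≤ bound)
a_2 = 1: 3/2  (≤ bound)
a_3 = 1: 5/3  (> 2, stop)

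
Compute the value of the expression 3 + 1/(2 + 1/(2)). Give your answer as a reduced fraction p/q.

17/5

Start with 2.
2 + 1/(2/1) = 2 + 1/2 = 5/2
3 + 1/(5/2) = 3 + 2/5 = 17/5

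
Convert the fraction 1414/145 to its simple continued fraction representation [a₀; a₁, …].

Apply division with remainder until the remainder is 0:
1414 = 9·145 + 109, so a_0 = 9
145 = 1·109 + 36, so a_1 = 1
109 = 3·36 + 1, so a_2 = 3
36 = 36·1 + 0, so a_3 = 36

[9; 1, 3, 36]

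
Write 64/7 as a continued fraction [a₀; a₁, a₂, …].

[9; 7]

Repeatedly divide and take the remainder:
64 = 9·7 + 1, so a_0 = 9
7 = 7·1 + 0, so a_1 = 7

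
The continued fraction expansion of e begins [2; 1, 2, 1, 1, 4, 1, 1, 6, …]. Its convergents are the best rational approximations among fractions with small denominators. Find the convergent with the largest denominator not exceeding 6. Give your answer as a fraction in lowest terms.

a_0 = 2: 2/1  (≤ bound)
a_1 = 1: 3/1  (≤ bound)
a_2 = 2: 8/3  (≤ bound)
a_3 = 1: 11/4  (≤ bound)
a_4 = 1: 19/7  (> 6, stop)

11/4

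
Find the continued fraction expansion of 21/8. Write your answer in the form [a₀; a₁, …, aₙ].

[2; 1, 1, 1, 2]

Apply division with remainder until the remainder is 0:
21 ÷ 8 → quotient 2, remainder 5
8 ÷ 5 → quotient 1, remainder 3
5 ÷ 3 → quotient 1, remainder 2
3 ÷ 2 → quotient 1, remainder 1
2 ÷ 1 → quotient 2, remainder 0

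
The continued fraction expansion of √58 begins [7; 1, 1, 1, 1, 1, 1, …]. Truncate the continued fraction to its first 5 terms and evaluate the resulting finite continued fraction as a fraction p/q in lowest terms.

38/5

Compute successive convergents:
a_0 = 7: 7/1
a_1 = 1: 8/1
a_2 = 1: 15/2
a_3 = 1: 23/3
a_4 = 1: 38/5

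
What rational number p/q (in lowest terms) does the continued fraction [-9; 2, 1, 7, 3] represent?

-623/72

Compute successive convergents:
a_0 = -9: -9/1
a_1 = 2: -17/2
a_2 = 1: -26/3
a_3 = 7: -199/23
a_4 = 3: -623/72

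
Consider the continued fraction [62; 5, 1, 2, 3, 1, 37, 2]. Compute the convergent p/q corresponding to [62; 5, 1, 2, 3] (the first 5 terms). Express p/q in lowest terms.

3544/57

Compute successive convergents:
a_0 = 62: 62/1
a_1 = 5: 311/5
a_2 = 1: 373/6
a_3 = 2: 1057/17
a_4 = 3: 3544/57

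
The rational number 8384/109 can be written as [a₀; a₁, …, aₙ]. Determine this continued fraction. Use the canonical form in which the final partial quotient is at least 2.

[76; 1, 11, 9]

Repeatedly divide and take the remainder:
8384 ÷ 109 → quotient 76, remainder 100
109 ÷ 100 → quotient 1, remainder 9
100 ÷ 9 → quotient 11, remainder 1
9 ÷ 1 → quotient 9, remainder 0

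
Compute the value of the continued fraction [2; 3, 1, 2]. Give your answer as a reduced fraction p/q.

Start with 2.
1 + 1/(2/1) = 1 + 1/2 = 3/2
3 + 1/(3/2) = 3 + 2/3 = 11/3
2 + 1/(11/3) = 2 + 3/11 = 25/11

25/11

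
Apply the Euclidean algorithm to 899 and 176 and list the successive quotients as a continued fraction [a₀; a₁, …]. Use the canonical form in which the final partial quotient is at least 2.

[5; 9, 3, 1, 4]

Repeatedly divide and take the remainder:
899 = 5·176 + 19, so a_0 = 5
176 = 9·19 + 5, so a_1 = 9
19 = 3·5 + 4, so a_2 = 3
5 = 1·4 + 1, so a_3 = 1
4 = 4·1 + 0, so a_4 = 4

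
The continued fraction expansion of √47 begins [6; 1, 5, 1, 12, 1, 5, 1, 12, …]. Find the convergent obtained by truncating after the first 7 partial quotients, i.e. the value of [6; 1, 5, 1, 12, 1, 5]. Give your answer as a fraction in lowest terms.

a_0 = 6: 6/1
a_1 = 1: 7/1
a_2 = 5: 41/6
a_3 = 1: 48/7
a_4 = 12: 617/90
a_5 = 1: 665/97
a_6 = 5: 3942/575

3942/575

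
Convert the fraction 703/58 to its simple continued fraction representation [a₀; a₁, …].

[12; 8, 3, 2]

703 ÷ 58 → quotient 12, remainder 7
58 ÷ 7 → quotient 8, remainder 2
7 ÷ 2 → quotient 3, remainder 1
2 ÷ 1 → quotient 2, remainder 0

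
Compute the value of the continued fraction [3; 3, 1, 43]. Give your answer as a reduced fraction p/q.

569/175

Start with 43.
1 + 1/(43/1) = 1 + 1/43 = 44/43
3 + 1/(44/43) = 3 + 43/44 = 175/44
3 + 1/(175/44) = 3 + 44/175 = 569/175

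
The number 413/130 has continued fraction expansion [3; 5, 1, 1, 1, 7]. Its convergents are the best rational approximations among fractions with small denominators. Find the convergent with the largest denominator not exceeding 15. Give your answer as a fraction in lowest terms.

35/11

List convergents until the denominator exceeds the bound:
a_0 = 3: 3/1  (≤ bound)
a_1 = 5: 16/5  (≤ bound)
a_2 = 1: 19/6  (≤ bound)
a_3 = 1: 35/11  (≤ bound)
a_4 = 1: 54/17  (> 15, stop)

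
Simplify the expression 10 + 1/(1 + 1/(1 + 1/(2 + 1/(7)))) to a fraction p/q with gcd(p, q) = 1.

392/37

Work from the innermost term outward:
Start with 7.
2 + 1/(7/1) = 2 + 1/7 = 15/7
1 + 1/(15/7) = 1 + 7/15 = 22/15
1 + 1/(22/15) = 1 + 15/22 = 37/22
10 + 1/(37/22) = 10 + 22/37 = 392/37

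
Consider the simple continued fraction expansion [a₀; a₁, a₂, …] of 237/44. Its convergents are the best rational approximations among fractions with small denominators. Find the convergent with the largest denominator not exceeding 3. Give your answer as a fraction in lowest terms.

16/3

List convergents until the denominator exceeds the bound:
a_0 = 5: 5/1  (≤ bound)
a_1 = 2: 11/2  (≤ bound)
a_2 = 1: 16/3  (≤ bound)
a_3 = 1: 27/5  (> 3, stop)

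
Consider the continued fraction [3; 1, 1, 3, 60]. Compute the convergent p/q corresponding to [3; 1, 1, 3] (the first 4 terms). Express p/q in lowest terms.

a_0 = 3: 3/1
a_1 = 1: 4/1
a_2 = 1: 7/2
a_3 = 3: 25/7

25/7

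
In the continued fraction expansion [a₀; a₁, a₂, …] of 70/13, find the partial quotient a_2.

70 ÷ 13 → quotient 5, remainder 5
13 ÷ 5 → quotient 2, remainder 3
5 ÷ 3 → quotient 1, remainder 2

1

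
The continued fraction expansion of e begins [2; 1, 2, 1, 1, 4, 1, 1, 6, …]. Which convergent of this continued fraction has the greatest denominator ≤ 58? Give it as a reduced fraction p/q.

a_0 = 2: 2/1  (≤ bound)
a_1 = 1: 3/1  (≤ bound)
a_2 = 2: 8/3  (≤ bound)
a_3 = 1: 11/4  (≤ bound)
a_4 = 1: 19/7  (≤ bound)
a_5 = 4: 87/32  (≤ bound)
a_6 = 1: 106/39  (≤ bound)
a_7 = 1: 193/71  (> 58, stop)

106/39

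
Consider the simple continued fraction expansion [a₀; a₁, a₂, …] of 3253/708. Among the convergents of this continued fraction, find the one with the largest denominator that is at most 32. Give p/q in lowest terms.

List convergents until the denominator exceeds the bound:
a_0 = 4: 4/1  (≤ bound)
a_1 = 1: 5/1  (≤ bound)
a_2 = 1: 9/2  (≤ bound)
a_3 = 2: 23/5  (≤ bound)
a_4 = 7: 170/37  (> 32, stop)

23/5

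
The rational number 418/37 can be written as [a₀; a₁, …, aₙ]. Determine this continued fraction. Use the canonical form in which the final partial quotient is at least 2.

[11; 3, 2, 1, 3]

418 = 11·37 + 11, so a_0 = 11
37 = 3·11 + 4, so a_1 = 3
11 = 2·4 + 3, so a_2 = 2
4 = 1·3 + 1, so a_3 = 1
3 = 3·1 + 0, so a_4 = 3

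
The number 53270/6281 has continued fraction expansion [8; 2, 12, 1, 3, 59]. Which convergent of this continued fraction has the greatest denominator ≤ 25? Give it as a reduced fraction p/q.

List convergents until the denominator exceeds the bound:
a_0 = 8: 8/1  (≤ bound)
a_1 = 2: 17/2  (≤ bound)
a_2 = 12: 212/25  (≤ bound)
a_3 = 1: 229/27  (> 25, stop)

212/25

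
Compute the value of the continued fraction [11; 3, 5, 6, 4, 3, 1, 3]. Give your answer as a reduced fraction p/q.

74395/6576

a_0 = 11: 11/1
a_1 = 3: 34/3
a_2 = 5: 181/16
a_3 = 6: 1120/99
a_4 = 4: 4661/412
a_5 = 3: 15103/1335
a_6 = 1: 19764/1747
a_7 = 3: 74395/6576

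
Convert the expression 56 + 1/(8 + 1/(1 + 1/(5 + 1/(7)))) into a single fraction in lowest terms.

21323/380

Start with 7.
5 + 1/(7/1) = 5 + 1/7 = 36/7
1 + 1/(36/7) = 1 + 7/36 = 43/36
8 + 1/(43/36) = 8 + 36/43 = 380/43
56 + 1/(380/43) = 56 + 43/380 = 21323/380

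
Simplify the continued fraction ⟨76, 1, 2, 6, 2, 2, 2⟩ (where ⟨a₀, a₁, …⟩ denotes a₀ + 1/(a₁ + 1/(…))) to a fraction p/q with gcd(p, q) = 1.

18634/243

Compute successive convergents:
a_0 = 76: 76/1
a_1 = 1: 77/1
a_2 = 2: 230/3
a_3 = 6: 1457/19
a_4 = 2: 3144/41
a_5 = 2: 7745/101
a_6 = 2: 18634/243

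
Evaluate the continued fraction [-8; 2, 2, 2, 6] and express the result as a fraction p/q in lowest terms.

Compute successive convergents:
a_0 = -8: -8/1
a_1 = 2: -15/2
a_2 = 2: -38/5
a_3 = 2: -91/12
a_4 = 6: -584/77

-584/77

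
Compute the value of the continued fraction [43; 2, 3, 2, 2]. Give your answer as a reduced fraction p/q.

1694/39

a_0 = 43: 43/1
a_1 = 2: 87/2
a_2 = 3: 304/7
a_3 = 2: 695/16
a_4 = 2: 1694/39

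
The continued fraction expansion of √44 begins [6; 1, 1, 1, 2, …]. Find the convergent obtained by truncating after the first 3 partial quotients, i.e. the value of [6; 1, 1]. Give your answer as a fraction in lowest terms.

13/2

a_0 = 6: 6/1
a_1 = 1: 7/1
a_2 = 1: 13/2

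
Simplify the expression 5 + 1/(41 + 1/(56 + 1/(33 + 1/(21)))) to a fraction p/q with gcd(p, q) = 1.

8013780/1594979

Start with 21.
33 + 1/(21/1) = 33 + 1/21 = 694/21
56 + 1/(694/21) = 56 + 21/694 = 38885/694
41 + 1/(38885/694) = 41 + 694/38885 = 1594979/38885
5 + 1/(1594979/38885) = 5 + 38885/1594979 = 8013780/1594979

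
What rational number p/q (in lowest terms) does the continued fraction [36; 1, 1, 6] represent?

475/13

Start with 6.
1 + 1/(6/1) = 1 + 1/6 = 7/6
1 + 1/(7/6) = 1 + 6/7 = 13/7
36 + 1/(13/7) = 36 + 7/13 = 475/13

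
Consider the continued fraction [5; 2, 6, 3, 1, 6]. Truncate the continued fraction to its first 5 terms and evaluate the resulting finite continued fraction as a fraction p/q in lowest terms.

295/54

Compute successive convergents:
a_0 = 5: 5/1
a_1 = 2: 11/2
a_2 = 6: 71/13
a_3 = 3: 224/41
a_4 = 1: 295/54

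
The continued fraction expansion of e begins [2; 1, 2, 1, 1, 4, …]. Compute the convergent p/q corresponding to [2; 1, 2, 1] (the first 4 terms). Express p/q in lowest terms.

Collapse the nested fraction from the inside out:
Start with 1.
2 + 1/(1/1) = 2 + 1/1 = 3/1
1 + 1/(3/1) = 1 + 1/3 = 4/3
2 + 1/(4/3) = 2 + 3/4 = 11/4

11/4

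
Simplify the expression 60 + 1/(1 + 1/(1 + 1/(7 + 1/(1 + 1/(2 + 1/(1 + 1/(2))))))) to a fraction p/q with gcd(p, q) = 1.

10956/181

Starting at the tail and folding back:
Start with 2.
1 + 1/(2/1) = 1 + 1/2 = 3/2
2 + 1/(3/2) = 2 + 2/3 = 8/3
1 + 1/(8/3) = 1 + 3/8 = 11/8
7 + 1/(11/8) = 7 + 8/11 = 85/11
1 + 1/(85/11) = 1 + 11/85 = 96/85
1 + 1/(96/85) = 1 + 85/96 = 181/96
60 + 1/(181/96) = 60 + 96/181 = 10956/181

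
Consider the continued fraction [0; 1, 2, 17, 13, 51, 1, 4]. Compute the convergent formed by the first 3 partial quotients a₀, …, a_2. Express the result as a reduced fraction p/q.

2/3

Starting at the tail and folding back:
Start with 2.
1 + 1/(2/1) = 1 + 1/2 = 3/2
0 + 1/(3/2) = 0 + 2/3 = 2/3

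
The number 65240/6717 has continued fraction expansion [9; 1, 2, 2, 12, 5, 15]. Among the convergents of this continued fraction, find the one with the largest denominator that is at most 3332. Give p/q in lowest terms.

List convergents until the denominator exceeds the bound:
a_0 = 9: 9/1  (≤ bound)
a_1 = 1: 10/1  (≤ bound)
a_2 = 2: 29/3  (≤ bound)
a_3 = 2: 68/7  (≤ bound)
a_4 = 12: 845/87  (≤ bound)
a_5 = 5: 4293/442  (≤ bound)
a_6 = 15: 65240/6717  (> 3332, stop)

4293/442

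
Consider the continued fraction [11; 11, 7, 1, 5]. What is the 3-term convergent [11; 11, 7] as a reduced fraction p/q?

865/78

Start with 7.
11 + 1/(7/1) = 11 + 1/7 = 78/7
11 + 1/(78/7) = 11 + 7/78 = 865/78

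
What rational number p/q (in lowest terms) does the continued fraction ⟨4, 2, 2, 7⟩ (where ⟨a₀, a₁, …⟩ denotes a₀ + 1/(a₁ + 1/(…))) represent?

a_0 = 4: 4/1
a_1 = 2: 9/2
a_2 = 2: 22/5
a_3 = 7: 163/37

163/37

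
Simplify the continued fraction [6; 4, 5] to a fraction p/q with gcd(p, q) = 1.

Compute successive convergents:
a_0 = 6: 6/1
a_1 = 4: 25/4
a_2 = 5: 131/21

131/21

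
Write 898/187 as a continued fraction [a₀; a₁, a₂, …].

[4; 1, 4, 18, 2]

Repeatedly divide and take the remainder:
⌊898/187⌋ = 4, remainder 150
⌊187/150⌋ = 1, remainder 37
⌊150/37⌋ = 4, remainder 2
⌊37/2⌋ = 18, remainder 1
⌊2/1⌋ = 2, remainder 0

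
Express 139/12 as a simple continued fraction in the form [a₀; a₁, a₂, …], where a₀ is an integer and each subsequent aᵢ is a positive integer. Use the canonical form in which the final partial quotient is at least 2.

139 ÷ 12 → quotient 11, remainder 7
12 ÷ 7 → quotient 1, remainder 5
7 ÷ 5 → quotient 1, remainder 2
5 ÷ 2 → quotient 2, remainder 1
2 ÷ 1 → quotient 2, remainder 0

[11; 1, 1, 2, 2]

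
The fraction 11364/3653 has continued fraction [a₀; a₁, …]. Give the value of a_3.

1

Apply division with remainder until the remainder is 0:
11364 = 3·3653 + 405, so a_0 = 3
3653 = 9·405 + 8, so a_1 = 9
405 = 50·8 + 5, so a_2 = 50
8 = 1·5 + 3, so a_3 = 1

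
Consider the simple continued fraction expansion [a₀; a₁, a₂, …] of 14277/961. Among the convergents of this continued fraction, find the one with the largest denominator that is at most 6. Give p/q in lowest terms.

89/6

a_0 = 14: 14/1  (≤ bound)
a_1 = 1: 15/1  (≤ bound)
a_2 = 5: 89/6  (≤ bound)
a_3 = 1: 104/7  (> 6, stop)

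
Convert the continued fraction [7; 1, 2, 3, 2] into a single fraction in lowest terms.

Start with 2.
3 + 1/(2/1) = 3 + 1/2 = 7/2
2 + 1/(7/2) = 2 + 2/7 = 16/7
1 + 1/(16/7) = 1 + 7/16 = 23/16
7 + 1/(23/16) = 7 + 16/23 = 177/23

177/23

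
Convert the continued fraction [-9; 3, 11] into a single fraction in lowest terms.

-295/34

a_0 = -9: -9/1
a_1 = 3: -26/3
a_2 = 11: -295/34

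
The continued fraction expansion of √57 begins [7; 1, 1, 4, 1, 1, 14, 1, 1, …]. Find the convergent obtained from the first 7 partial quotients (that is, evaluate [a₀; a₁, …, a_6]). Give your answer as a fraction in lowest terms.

2197/291

Start with 14.
1 + 1/(14/1) = 1 + 1/14 = 15/14
1 + 1/(15/14) = 1 + 14/15 = 29/15
4 + 1/(29/15) = 4 + 15/29 = 131/29
1 + 1/(131/29) = 1 + 29/131 = 160/131
1 + 1/(160/131) = 1 + 131/160 = 291/160
7 + 1/(291/160) = 7 + 160/291 = 2197/291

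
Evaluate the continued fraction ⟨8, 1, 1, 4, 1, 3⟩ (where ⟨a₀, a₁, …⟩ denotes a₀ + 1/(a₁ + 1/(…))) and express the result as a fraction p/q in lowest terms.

359/42

a_0 = 8: 8/1
a_1 = 1: 9/1
a_2 = 1: 17/2
a_3 = 4: 77/9
a_4 = 1: 94/11
a_5 = 3: 359/42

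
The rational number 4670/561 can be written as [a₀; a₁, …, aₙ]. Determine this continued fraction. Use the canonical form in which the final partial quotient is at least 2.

[8; 3, 12, 7, 2]

4670 = 8·561 + 182, so a_0 = 8
561 = 3·182 + 15, so a_1 = 3
182 = 12·15 + 2, so a_2 = 12
15 = 7·2 + 1, so a_3 = 7
2 = 2·1 + 0, so a_4 = 2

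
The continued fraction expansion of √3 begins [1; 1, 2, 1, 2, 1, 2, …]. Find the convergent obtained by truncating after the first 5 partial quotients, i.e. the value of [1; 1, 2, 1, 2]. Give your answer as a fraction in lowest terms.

19/11

a_0 = 1: 1/1
a_1 = 1: 2/1
a_2 = 2: 5/3
a_3 = 1: 7/4
a_4 = 2: 19/11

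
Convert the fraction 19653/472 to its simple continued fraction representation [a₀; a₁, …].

[41; 1, 1, 1, 3, 5, 1, 6]

⌊19653/472⌋ = 41, remainder 301
⌊472/301⌋ = 1, remainder 171
⌊301/171⌋ = 1, remainder 130
⌊171/130⌋ = 1, remainder 41
⌊130/41⌋ = 3, remainder 7
⌊41/7⌋ = 5, remainder 6
⌊7/6⌋ = 1, remainder 1
⌊6/1⌋ = 6, remainder 0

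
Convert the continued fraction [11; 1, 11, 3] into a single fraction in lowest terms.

Use the convergent recurrence hₖ = aₖ·hₖ₋₁ + hₖ₋₂ (and likewise for the denominators kₖ):
a_0 = 11: 11/1
a_1 = 1: 12/1
a_2 = 11: 143/12
a_3 = 3: 441/37

441/37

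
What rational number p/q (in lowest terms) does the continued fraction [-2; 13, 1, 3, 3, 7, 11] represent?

Build up convergents one term at a time:
a_0 = -2: -2/1
a_1 = 13: -25/13
a_2 = 1: -27/14
a_3 = 3: -106/55
a_4 = 3: -345/179
a_5 = 7: -2521/1308
a_6 = 11: -28076/14567

-28076/14567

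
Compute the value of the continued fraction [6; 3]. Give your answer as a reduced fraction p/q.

19/3

Build up convergents one term at a time:
a_0 = 6: 6/1
a_1 = 3: 19/3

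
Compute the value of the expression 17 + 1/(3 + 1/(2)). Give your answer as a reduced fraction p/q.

Start with 2.
3 + 1/(2/1) = 3 + 1/2 = 7/2
17 + 1/(7/2) = 17 + 2/7 = 121/7

121/7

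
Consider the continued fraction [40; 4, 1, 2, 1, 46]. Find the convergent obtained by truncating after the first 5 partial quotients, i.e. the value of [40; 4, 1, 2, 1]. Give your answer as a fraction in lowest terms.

Start with 1.
2 + 1/(1/1) = 2 + 1/1 = 3/1
1 + 1/(3/1) = 1 + 1/3 = 4/3
4 + 1/(4/3) = 4 + 3/4 = 19/4
40 + 1/(19/4) = 40 + 4/19 = 764/19

764/19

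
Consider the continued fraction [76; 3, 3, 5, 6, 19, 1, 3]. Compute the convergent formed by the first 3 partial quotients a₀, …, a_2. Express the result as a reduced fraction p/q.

Start with 3.
3 + 1/(3/1) = 3 + 1/3 = 10/3
76 + 1/(10/3) = 76 + 3/10 = 763/10

763/10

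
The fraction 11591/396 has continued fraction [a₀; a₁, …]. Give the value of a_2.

1

11591 = 29·396 + 107, so a_0 = 29
396 = 3·107 + 75, so a_1 = 3
107 = 1·75 + 32, so a_2 = 1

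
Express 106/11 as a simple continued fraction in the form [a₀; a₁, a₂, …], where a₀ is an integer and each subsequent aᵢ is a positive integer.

[9; 1, 1, 1, 3]

⌊106/11⌋ = 9, remainder 7
⌊11/7⌋ = 1, remainder 4
⌊7/4⌋ = 1, remainder 3
⌊4/3⌋ = 1, remainder 1
⌊3/1⌋ = 3, remainder 0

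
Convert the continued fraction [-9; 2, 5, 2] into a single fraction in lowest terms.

Starting at the tail and folding back:
Start with 2.
5 + 1/(2/1) = 5 + 1/2 = 11/2
2 + 1/(11/2) = 2 + 2/11 = 24/11
-9 + 1/(24/11) = -9 + 11/24 = -205/24

-205/24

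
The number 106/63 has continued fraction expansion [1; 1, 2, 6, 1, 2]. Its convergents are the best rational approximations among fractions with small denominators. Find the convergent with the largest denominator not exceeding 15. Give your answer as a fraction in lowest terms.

a_0 = 1: 1/1  (≤ bound)
a_1 = 1: 2/1  (≤ bound)
a_2 = 2: 5/3  (≤ bound)
a_3 = 6: 32/19  (> 15, stop)

5/3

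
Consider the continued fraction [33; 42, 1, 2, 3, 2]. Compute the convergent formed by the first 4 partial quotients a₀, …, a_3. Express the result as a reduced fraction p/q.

4227/128

Start with 2.
1 + 1/(2/1) = 1 + 1/2 = 3/2
42 + 1/(3/2) = 42 + 2/3 = 128/3
33 + 1/(128/3) = 33 + 3/128 = 4227/128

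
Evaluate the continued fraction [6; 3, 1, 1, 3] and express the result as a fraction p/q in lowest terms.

157/25

a_0 = 6: 6/1
a_1 = 3: 19/3
a_2 = 1: 25/4
a_3 = 1: 44/7
a_4 = 3: 157/25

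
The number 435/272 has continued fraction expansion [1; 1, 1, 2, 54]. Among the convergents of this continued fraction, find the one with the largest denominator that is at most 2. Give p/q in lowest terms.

a_0 = 1: 1/1  (≤ bound)
a_1 = 1: 2/1  (≤ bound)
a_2 = 1: 3/2  (≤ bound)
a_3 = 2: 8/5  (> 2, stop)

3/2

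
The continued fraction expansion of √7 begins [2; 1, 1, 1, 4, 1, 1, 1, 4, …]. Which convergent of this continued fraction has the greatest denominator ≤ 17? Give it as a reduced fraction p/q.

45/17

List convergents until the denominator exceeds the bound:
a_0 = 2: 2/1  (≤ bound)
a_1 = 1: 3/1  (≤ bound)
a_2 = 1: 5/2  (≤ bound)
a_3 = 1: 8/3  (≤ bound)
a_4 = 4: 37/14  (≤ bound)
a_5 = 1: 45/17  (≤ bound)
a_6 = 1: 82/31  (> 17, stop)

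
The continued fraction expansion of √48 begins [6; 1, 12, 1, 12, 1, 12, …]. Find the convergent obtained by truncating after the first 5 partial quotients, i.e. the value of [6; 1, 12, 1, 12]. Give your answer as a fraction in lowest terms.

Work from the innermost term outward:
Start with 12.
1 + 1/(12/1) = 1 + 1/12 = 13/12
12 + 1/(13/12) = 12 + 12/13 = 168/13
1 + 1/(168/13) = 1 + 13/168 = 181/168
6 + 1/(181/168) = 6 + 168/181 = 1254/181

1254/181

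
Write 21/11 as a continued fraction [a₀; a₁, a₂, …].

[1; 1, 10]

21 ÷ 11 → quotient 1, remainder 10
11 ÷ 10 → quotient 1, remainder 1
10 ÷ 1 → quotient 10, remainder 0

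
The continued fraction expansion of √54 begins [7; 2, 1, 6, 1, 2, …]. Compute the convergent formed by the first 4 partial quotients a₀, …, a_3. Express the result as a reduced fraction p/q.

147/20

a_0 = 7: 7/1
a_1 = 2: 15/2
a_2 = 1: 22/3
a_3 = 6: 147/20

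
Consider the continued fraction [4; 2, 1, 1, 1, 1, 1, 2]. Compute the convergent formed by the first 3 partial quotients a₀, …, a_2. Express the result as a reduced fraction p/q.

Starting at the tail and folding back:
Start with 1.
2 + 1/(1/1) = 2 + 1/1 = 3/1
4 + 1/(3/1) = 4 + 1/3 = 13/3

13/3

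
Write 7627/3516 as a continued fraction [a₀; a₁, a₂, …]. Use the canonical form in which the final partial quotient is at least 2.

7627 ÷ 3516 → quotient 2, remainder 595
3516 ÷ 595 → quotient 5, remainder 541
595 ÷ 541 → quotient 1, remainder 54
541 ÷ 54 → quotient 10, remainder 1
54 ÷ 1 → quotient 54, remainder 0

[2; 5, 1, 10, 54]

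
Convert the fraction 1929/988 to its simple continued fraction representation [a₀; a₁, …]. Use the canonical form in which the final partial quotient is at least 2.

[1; 1, 20, 47]

⌊1929/988⌋ = 1, remainder 941
⌊988/941⌋ = 1, remainder 47
⌊941/47⌋ = 20, remainder 1
⌊47/1⌋ = 47, remainder 0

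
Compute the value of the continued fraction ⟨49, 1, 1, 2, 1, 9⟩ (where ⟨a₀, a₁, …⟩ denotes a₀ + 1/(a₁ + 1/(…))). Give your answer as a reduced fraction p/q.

Starting at the tail and folding back:
Start with 9.
1 + 1/(9/1) = 1 + 1/9 = 10/9
2 + 1/(10/9) = 2 + 9/10 = 29/10
1 + 1/(29/10) = 1 + 10/29 = 39/29
1 + 1/(39/29) = 1 + 29/39 = 68/39
49 + 1/(68/39) = 49 + 39/68 = 3371/68

3371/68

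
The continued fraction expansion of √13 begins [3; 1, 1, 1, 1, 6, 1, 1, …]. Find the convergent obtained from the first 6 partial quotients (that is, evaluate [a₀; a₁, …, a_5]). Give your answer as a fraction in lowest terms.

119/33

Work from the innermost term outward:
Start with 6.
1 + 1/(6/1) = 1 + 1/6 = 7/6
1 + 1/(7/6) = 1 + 6/7 = 13/7
1 + 1/(13/7) = 1 + 7/13 = 20/13
1 + 1/(20/13) = 1 + 13/20 = 33/20
3 + 1/(33/20) = 3 + 20/33 = 119/33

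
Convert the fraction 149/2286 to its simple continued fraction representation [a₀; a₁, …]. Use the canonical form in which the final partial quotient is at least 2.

Run the Euclidean algorithm, recording each quotient:
149 ÷ 2286 → quotient 0, remainder 149
2286 ÷ 149 → quotient 15, remainder 51
149 ÷ 51 → quotient 2, remainder 47
51 ÷ 47 → quotient 1, remainder 4
47 ÷ 4 → quotient 11, remainder 3
4 ÷ 3 → quotient 1, remainder 1
3 ÷ 1 → quotient 3, remainder 0

[0; 15, 2, 1, 11, 1, 3]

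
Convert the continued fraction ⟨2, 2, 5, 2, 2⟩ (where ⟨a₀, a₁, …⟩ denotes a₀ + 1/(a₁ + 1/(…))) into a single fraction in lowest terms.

145/59

Starting at the tail and folding back:
Start with 2.
2 + 1/(2/1) = 2 + 1/2 = 5/2
5 + 1/(5/2) = 5 + 2/5 = 27/5
2 + 1/(27/5) = 2 + 5/27 = 59/27
2 + 1/(59/27) = 2 + 27/59 = 145/59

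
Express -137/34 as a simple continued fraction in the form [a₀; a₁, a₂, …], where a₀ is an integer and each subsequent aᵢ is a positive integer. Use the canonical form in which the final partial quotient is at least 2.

[-5; 1, 33]

Repeatedly divide and take the remainder:
-137 ÷ 34 → quotient -5, remainder 33
34 ÷ 33 → quotient 1, remainder 1
33 ÷ 1 → quotient 33, remainder 0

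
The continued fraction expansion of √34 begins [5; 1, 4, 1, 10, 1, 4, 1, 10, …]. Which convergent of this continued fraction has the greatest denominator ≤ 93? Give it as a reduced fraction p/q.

a_0 = 5: 5/1  (≤ bound)
a_1 = 1: 6/1  (≤ bound)
a_2 = 4: 29/5  (≤ bound)
a_3 = 1: 35/6  (≤ bound)
a_4 = 10: 379/65  (≤ bound)
a_5 = 1: 414/71  (≤ bound)
a_6 = 4: 2035/349  (> 93, stop)

414/71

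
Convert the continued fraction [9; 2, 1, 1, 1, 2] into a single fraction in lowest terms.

197/21

a_0 = 9: 9/1
a_1 = 2: 19/2
a_2 = 1: 28/3
a_3 = 1: 47/5
a_4 = 1: 75/8
a_5 = 2: 197/21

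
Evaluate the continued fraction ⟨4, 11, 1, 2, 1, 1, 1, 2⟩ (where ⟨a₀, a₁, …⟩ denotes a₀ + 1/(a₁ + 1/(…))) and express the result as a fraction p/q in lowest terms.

1389/340

Start with 2.
1 + 1/(2/1) = 1 + 1/2 = 3/2
1 + 1/(3/2) = 1 + 2/3 = 5/3
1 + 1/(5/3) = 1 + 3/5 = 8/5
2 + 1/(8/5) = 2 + 5/8 = 21/8
1 + 1/(21/8) = 1 + 8/21 = 29/21
11 + 1/(29/21) = 11 + 21/29 = 340/29
4 + 1/(340/29) = 4 + 29/340 = 1389/340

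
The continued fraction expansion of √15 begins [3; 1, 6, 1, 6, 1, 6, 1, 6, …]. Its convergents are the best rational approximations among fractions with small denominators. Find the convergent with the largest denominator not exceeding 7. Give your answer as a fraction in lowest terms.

a_0 = 3: 3/1  (≤ bound)
a_1 = 1: 4/1  (≤ bound)
a_2 = 6: 27/7  (≤ bound)
a_3 = 1: 31/8  (> 7, stop)

27/7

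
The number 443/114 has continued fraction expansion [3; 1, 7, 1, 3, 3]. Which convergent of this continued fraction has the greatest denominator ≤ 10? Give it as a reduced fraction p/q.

35/9

a_0 = 3: 3/1  (≤ bound)
a_1 = 1: 4/1  (≤ bound)
a_2 = 7: 31/8  (≤ bound)
a_3 = 1: 35/9  (≤ bound)
a_4 = 3: 136/35  (> 10, stop)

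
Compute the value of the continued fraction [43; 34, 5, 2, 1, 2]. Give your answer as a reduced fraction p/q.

63253/1470

a_0 = 43: 43/1
a_1 = 34: 1463/34
a_2 = 5: 7358/171
a_3 = 2: 16179/376
a_4 = 1: 23537/547
a_5 = 2: 63253/1470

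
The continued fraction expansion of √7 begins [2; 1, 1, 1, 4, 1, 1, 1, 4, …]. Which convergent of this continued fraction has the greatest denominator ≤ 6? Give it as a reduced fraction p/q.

8/3

a_0 = 2: 2/1  (≤ bound)
a_1 = 1: 3/1  (≤ bound)
a_2 = 1: 5/2  (≤ bound)
a_3 = 1: 8/3  (≤ bound)
a_4 = 4: 37/14  (> 6, stop)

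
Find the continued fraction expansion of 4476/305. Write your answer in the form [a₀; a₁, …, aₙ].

Apply division with remainder until the remainder is 0:
4476 ÷ 305 → quotient 14, remainder 206
305 ÷ 206 → quotient 1, remainder 99
206 ÷ 99 → quotient 2, remainder 8
99 ÷ 8 → quotient 12, remainder 3
8 ÷ 3 → quotient 2, remainder 2
3 ÷ 2 → quotient 1, remainder 1
2 ÷ 1 → quotient 2, remainder 0

[14; 1, 2, 12, 2, 1, 2]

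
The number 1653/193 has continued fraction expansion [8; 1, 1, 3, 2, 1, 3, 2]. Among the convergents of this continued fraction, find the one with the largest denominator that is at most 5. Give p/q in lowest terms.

a_0 = 8: 8/1  (≤ bound)
a_1 = 1: 9/1  (≤ bound)
a_2 = 1: 17/2  (≤ bound)
a_3 = 3: 60/7  (> 5, stop)

17/2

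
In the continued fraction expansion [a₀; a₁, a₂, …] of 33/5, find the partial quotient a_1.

33 ÷ 5 → quotient 6, remainder 3
5 ÷ 3 → quotient 1, remainder 2

1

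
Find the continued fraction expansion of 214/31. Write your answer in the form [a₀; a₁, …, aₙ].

[6; 1, 9, 3]

⌊214/31⌋ = 6, remainder 28
⌊31/28⌋ = 1, remainder 3
⌊28/3⌋ = 9, remainder 1
⌊3/1⌋ = 3, remainder 0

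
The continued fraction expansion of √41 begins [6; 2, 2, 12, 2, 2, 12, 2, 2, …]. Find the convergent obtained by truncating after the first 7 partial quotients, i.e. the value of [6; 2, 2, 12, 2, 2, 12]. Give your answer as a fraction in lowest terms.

Work from the innermost term outward:
Start with 12.
2 + 1/(12/1) = 2 + 1/12 = 25/12
2 + 1/(25/12) = 2 + 12/25 = 62/25
12 + 1/(62/25) = 12 + 25/62 = 769/62
2 + 1/(769/62) = 2 + 62/769 = 1600/769
2 + 1/(1600/769) = 2 + 769/1600 = 3969/1600
6 + 1/(3969/1600) = 6 + 1600/3969 = 25414/3969

25414/3969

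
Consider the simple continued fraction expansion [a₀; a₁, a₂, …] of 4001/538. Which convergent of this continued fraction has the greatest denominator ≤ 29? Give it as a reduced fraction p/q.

a_0 = 7: 7/1  (≤ bound)
a_1 = 2: 15/2  (≤ bound)
a_2 = 3: 52/7  (≤ bound)
a_3 = 2: 119/16  (≤ bound)
a_4 = 5: 647/87  (> 29, stop)

119/16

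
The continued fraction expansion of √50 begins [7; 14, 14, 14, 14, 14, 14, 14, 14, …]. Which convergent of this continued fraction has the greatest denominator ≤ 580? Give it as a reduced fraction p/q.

a_0 = 7: 7/1  (≤ bound)
a_1 = 14: 99/14  (≤ bound)
a_2 = 14: 1393/197  (≤ bound)
a_3 = 14: 19601/2772  (> 580, stop)

1393/197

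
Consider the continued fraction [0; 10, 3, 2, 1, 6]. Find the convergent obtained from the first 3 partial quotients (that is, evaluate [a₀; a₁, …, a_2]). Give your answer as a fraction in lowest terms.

3/31

Start with 3.
10 + 1/(3/1) = 10 + 1/3 = 31/3
0 + 1/(31/3) = 0 + 3/31 = 3/31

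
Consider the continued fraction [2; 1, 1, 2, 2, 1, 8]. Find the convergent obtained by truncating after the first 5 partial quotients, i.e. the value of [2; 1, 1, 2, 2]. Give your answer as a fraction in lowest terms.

a_0 = 2: 2/1
a_1 = 1: 3/1
a_2 = 1: 5/2
a_3 = 2: 13/5
a_4 = 2: 31/12

31/12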